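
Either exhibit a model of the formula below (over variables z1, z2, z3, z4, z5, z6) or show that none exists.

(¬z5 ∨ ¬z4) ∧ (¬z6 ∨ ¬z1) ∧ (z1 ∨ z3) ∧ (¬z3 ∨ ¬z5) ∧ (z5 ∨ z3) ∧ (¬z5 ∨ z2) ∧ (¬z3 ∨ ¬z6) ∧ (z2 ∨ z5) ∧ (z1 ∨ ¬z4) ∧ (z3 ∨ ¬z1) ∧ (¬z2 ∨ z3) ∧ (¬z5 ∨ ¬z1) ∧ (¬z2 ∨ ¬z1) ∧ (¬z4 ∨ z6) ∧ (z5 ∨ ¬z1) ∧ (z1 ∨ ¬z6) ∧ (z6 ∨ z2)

z1 ↦ False, z2 ↦ True, z3 ↦ True, z4 ↦ False, z5 ↦ False, z6 ↦ False

Branch on z5: set z5 = False.
The clause (z3) is unit, so z3 = True.
The clause (¬z6) is unit, so z6 = False.
The clause (z2) is unit, so z2 = True.
The clause (¬z1) is unit, so z1 = False.
The clause (¬z4) is unit, so z4 = False.
Every clause now holds.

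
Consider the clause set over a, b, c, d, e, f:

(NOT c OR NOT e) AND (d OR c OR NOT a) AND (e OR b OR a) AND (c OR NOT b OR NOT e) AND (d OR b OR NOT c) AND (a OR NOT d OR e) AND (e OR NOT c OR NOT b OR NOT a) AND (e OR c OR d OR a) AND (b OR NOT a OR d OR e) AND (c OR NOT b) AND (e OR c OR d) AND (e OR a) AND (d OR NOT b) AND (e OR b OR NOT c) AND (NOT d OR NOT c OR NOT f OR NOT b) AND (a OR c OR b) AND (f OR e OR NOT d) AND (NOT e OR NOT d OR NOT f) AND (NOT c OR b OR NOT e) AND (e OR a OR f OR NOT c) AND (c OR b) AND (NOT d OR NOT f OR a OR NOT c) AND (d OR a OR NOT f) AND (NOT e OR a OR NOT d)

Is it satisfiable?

Suppose c = false.
From the singleton clause (NOT b), b = false.
Now (b) is unsatisfied and unit — conflict.
That branch fails; take c = true instead.
From the singleton clause (NOT e), e = false.
From the singleton clause (a), a = true.
From the singleton clause (NOT b), b = false.
Now (b) is unsatisfied and unit — conflict.
Neither c = true nor c = false works.
No assignment satisfies every clause.

Unsatisfiable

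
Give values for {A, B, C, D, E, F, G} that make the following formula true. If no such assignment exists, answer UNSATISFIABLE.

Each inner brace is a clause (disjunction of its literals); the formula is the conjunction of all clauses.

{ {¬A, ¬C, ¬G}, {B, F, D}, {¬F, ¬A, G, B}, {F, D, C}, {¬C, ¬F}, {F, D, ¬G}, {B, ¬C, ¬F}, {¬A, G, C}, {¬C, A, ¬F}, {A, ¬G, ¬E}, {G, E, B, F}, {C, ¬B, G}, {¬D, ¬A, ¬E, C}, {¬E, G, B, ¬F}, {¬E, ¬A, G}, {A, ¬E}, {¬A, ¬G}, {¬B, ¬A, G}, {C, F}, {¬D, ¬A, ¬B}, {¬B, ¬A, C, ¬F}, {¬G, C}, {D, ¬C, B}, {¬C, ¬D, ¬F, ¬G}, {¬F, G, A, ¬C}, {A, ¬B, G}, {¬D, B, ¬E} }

A ↦ False,  B ↦ False,  C ↦ False,  D ↦ False,  E ↦ False,  F ↦ True,  G ↦ False

Suppose C = False.
From the singleton clause (F), F = True.
From the singleton clause (¬G), G = False.
From the singleton clause (¬A), A = False.
From the singleton clause (¬B), B = False.
From the singleton clause (¬E), E = False.
No clause remains; D is free.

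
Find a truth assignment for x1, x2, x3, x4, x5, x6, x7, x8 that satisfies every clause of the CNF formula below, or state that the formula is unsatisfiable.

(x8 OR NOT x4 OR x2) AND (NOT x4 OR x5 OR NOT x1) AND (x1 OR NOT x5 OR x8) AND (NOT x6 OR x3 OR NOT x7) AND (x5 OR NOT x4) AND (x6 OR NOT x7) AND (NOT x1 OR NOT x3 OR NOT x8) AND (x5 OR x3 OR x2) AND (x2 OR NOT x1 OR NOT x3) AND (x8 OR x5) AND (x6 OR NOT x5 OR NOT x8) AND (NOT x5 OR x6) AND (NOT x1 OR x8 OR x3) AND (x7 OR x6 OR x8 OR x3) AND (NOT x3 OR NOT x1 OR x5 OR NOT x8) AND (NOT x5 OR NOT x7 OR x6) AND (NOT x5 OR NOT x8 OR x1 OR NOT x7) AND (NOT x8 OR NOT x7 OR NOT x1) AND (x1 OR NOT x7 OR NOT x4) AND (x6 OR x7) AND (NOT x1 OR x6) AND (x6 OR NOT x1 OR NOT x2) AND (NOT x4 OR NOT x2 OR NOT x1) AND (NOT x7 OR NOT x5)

Branch on x5: set x5 = false.
The clause (NOT x4) is unit, so x4 = false.
The clause (x8) is unit, so x8 = true.
Branch on x6: set x6 = true.
Branch on x3: set x3 = true.
The clause (NOT x1) is unit, so x1 = false.
Every clause is now satisfied; x2, x7 are unconstrained.

x1=false; x2=true; x3=true; x4=false; x5=false; x6=true; x7=true; x8=true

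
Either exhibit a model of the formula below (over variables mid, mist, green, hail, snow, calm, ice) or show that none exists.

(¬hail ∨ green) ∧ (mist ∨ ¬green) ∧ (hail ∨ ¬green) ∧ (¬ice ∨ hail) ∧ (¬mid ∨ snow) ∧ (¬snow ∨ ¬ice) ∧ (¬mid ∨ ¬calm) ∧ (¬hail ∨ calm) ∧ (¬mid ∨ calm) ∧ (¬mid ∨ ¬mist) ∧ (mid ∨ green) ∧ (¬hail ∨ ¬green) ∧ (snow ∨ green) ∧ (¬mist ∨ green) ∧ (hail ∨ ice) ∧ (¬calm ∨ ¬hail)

UNSATISFIABLE

Case hail = False:
Unit clause (¬green) forces green = False.
Unit clause (¬ice) forces ice = False.
Now (ice) is unsatisfied and unit — conflict.
Backtrack on hail: now try hail = True.
Unit clause (green) forces green = True.
Now (¬green) is unsatisfied and unit — conflict.
Both values of hail lead to a conflict.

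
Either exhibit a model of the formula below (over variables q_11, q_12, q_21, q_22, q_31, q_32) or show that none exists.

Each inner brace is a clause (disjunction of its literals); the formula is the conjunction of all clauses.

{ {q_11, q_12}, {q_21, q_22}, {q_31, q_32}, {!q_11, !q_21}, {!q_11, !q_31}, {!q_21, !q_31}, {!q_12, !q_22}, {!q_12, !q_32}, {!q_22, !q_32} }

Branch on q_11: set q_11 = true.
Unit clause (!q_21) forces q_21 = false.
Unit clause (q_22) forces q_22 = true.
Unit clause (!q_31) forces q_31 = false.
Unit clause (q_32) forces q_32 = true.
That conflicts with the unit clause (!q_32).
That branch fails; take q_11 = false instead.
Unit clause (q_12) forces q_12 = true.
Unit clause (!q_22) forces q_22 = false.
Unit clause (q_21) forces q_21 = true.
Unit clause (!q_31) forces q_31 = false.
Unit clause (q_32) forces q_32 = true.
That conflicts with the unit clause (!q_32).
Neither q_11 = true nor q_11 = false works.

UNSATISFIABLE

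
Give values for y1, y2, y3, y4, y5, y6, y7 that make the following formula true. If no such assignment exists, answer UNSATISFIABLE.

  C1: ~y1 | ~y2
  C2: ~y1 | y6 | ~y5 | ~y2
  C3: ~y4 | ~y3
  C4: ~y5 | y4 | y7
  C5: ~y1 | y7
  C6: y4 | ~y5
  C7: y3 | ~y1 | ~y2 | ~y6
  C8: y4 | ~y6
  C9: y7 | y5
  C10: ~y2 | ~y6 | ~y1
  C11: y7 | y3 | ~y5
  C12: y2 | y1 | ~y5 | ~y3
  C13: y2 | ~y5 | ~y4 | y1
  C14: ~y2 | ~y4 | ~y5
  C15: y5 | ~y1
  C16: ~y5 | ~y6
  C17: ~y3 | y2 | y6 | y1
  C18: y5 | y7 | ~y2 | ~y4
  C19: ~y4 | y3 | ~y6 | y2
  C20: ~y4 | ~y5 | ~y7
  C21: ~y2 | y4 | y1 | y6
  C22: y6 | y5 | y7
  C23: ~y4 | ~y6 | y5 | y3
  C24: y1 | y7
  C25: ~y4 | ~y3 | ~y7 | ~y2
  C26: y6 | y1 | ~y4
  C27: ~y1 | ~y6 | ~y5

y1=0; y2=0; y3=0; y4=0; y5=0; y6=0; y7=1

Branch on y1: set y1 = 0.
Unit clause (y7) forces y7 = 1.
Branch on y4: set y4 = 0.
Unit clause (~y5) forces y5 = 0.
Unit clause (~y6) forces y6 = 0.
Unit clause (~y2) forces y2 = 0.
Unit clause (~y3) forces y3 = 0.
Every clause now holds.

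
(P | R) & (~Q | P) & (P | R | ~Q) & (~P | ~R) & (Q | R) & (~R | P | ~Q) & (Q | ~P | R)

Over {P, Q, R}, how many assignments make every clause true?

2

There are 2^3 = 8 truth assignments over (P, Q, R).
Check each against the 7 clauses (columns in the order P, Q, R):
  F F F  ✗ fails (P | R)
  F F T  ✓ satisfies all
  F T F  ✗ fails (P | R)
  F T T  ✗ fails (~Q | P)
  T F F  ✗ fails (Q | R)
  T F T  ✗ fails (~P | ~R)
  T T F  ✓ satisfies all
  T T T  ✗ fails (~P | ~R)
2 of the 8 rows are models.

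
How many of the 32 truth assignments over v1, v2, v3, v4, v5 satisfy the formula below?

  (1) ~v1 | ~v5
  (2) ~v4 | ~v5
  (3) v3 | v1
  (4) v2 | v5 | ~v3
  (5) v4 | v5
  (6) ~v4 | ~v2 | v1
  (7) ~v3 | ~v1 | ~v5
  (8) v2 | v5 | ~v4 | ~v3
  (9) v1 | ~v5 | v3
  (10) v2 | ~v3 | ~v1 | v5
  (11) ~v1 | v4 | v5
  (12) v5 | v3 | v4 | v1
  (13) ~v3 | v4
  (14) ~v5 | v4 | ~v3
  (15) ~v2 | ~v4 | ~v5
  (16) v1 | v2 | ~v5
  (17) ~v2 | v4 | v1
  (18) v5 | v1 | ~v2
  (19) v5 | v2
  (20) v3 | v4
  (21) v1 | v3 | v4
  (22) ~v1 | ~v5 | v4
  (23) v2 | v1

There are 2^5 = 32 truth assignments over (v1, v2, v3, v4, v5).
Split on v1. With v1 = 1, the clauses containing v1 are satisfied and ~v1 drops from the rest; 2 of the 2^4 = 16 assignments to the other variables satisfy what remains.
With v1 = 0, by the same count on the reduced clause set, 0 assignments work.
(One model: v1=T, v2=T, v3=F, v4=T, v5=F.)
Total: 2 + 0 = 2.

2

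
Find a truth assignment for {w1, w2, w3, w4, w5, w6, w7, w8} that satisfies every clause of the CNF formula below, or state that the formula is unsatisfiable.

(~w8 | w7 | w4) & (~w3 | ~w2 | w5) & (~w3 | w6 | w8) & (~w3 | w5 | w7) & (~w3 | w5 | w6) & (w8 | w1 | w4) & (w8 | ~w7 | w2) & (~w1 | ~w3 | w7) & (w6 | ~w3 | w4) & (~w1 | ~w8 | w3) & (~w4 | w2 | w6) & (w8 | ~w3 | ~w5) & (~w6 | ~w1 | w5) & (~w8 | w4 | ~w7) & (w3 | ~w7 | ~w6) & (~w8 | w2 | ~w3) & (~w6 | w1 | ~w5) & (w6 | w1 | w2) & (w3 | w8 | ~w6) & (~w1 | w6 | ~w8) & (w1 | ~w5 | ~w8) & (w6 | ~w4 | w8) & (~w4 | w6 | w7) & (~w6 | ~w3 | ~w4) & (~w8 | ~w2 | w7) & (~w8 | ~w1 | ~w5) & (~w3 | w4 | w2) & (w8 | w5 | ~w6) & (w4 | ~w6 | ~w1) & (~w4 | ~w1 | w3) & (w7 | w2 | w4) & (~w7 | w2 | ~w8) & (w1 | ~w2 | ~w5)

w1: 1, w2: 1, w3: 0, w4: 0, w5: 0, w6: 0, w7: 0, w8: 0

Suppose w8 = 0.
Suppose w3 = 0.
Unit clause (~w6) forces w6 = 0.
Unit clause (~w4) forces w4 = 0.
Unit clause (w1) forces w1 = 1.
Suppose w7 = 0.
Unit clause (w2) forces w2 = 1.
No clause remains; w5 is free.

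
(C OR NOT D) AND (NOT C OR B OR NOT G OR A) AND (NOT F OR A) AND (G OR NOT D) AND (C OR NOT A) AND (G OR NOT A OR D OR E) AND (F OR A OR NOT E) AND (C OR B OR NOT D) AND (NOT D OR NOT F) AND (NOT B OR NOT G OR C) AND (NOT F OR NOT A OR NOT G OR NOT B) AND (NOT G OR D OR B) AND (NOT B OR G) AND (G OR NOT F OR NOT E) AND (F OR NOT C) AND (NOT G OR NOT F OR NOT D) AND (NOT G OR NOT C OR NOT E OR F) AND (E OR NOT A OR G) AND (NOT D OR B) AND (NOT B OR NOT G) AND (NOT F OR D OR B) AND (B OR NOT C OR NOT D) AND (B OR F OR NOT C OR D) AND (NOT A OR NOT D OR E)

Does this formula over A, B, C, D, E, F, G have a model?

Try C = false.
Unit clause (NOT D) forces D = false.
Unit clause (NOT A) forces A = false.
Unit clause (NOT F) forces F = false.
Unit clause (NOT E) forces E = false.
Try B = false.
Unit clause (NOT G) forces G = false.
Every clause now holds.
A satisfying assignment: A: false,  B: false,  C: false,  D: false,  E: false,  F: false,  G: false.

Yes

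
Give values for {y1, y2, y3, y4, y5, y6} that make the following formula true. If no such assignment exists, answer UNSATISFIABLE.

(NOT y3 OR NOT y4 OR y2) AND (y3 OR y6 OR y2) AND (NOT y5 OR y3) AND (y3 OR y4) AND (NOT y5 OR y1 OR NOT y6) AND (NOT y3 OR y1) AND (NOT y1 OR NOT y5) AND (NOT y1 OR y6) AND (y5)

Unit clause (y5) forces y5 = true.
Unit clause (y3) forces y3 = true.
Unit clause (y1) forces y1 = true.
But (NOT y1) is also a unit clause — contradiction.

UNSATISFIABLE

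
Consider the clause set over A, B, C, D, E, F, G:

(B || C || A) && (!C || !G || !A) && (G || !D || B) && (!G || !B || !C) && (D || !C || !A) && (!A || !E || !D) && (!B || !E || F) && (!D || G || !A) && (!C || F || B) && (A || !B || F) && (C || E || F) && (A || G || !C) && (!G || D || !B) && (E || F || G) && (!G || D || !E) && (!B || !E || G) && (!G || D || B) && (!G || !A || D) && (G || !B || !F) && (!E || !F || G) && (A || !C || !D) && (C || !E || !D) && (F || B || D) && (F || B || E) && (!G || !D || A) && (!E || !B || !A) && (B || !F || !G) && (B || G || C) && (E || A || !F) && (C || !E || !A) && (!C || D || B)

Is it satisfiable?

Yes, satisfiable

Branch on B: set B = true.
Branch on G: set G = true.
Unit clause (!C) forces C = false.
Unit clause (D) forces D = true.
Unit clause (!E) forces E = false.
Unit clause (F) forces F = true.
Unit clause (A) forces A = true.
Every clause now holds.
A satisfying assignment: A=true; B=true; C=false; D=true; E=false; F=true; G=true.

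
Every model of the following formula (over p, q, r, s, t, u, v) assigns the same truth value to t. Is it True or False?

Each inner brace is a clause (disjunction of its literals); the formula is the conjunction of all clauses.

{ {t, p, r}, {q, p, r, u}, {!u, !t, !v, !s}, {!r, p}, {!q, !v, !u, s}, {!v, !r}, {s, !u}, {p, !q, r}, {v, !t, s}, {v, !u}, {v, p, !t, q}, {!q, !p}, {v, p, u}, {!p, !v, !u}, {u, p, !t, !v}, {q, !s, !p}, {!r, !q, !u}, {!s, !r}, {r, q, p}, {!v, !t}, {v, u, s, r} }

False

Suppose t = true.
Unit clause (!v) forces v = false.
Unit clause (s) forces s = true.
Unit clause (!u) forces u = false.
Unit clause (p) forces p = true.
Unit clause (!q) forces q = false.
Now (q) is unsatisfied and unit — conflict.
So every satisfying assignment has t = False.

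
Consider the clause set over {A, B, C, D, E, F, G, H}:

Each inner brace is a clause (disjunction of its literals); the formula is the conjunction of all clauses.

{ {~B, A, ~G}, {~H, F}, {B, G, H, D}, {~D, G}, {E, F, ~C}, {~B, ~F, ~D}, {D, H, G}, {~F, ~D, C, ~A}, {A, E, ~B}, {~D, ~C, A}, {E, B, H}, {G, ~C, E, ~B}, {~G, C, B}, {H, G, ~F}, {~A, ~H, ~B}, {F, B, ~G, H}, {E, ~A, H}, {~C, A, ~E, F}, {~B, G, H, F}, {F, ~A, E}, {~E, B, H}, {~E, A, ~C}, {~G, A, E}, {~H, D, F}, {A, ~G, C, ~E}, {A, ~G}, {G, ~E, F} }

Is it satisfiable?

Case H = 1:
The clause (F) is unit, so F = 1.
Case D = 0:
Case A = 1:
The clause (~B) is unit, so B = 0.
Case G = 0:
Every clause is now satisfied; C, E are unconstrained.
A satisfying assignment: A ↦ 1, B ↦ 0, C ↦ 0, D ↦ 0, E ↦ 1, F ↦ 1, G ↦ 0, H ↦ 1.

Satisfiable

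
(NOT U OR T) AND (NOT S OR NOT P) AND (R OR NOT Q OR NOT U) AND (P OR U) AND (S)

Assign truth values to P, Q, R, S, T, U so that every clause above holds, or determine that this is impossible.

The clause (S) is unit, so S = true.
The clause (NOT P) is unit, so P = false.
The clause (U) is unit, so U = true.
The clause (T) is unit, so T = true.
Suppose R = true.
All clauses hold; Q can take either value.

P=false, Q=false, R=true, S=true, T=true, U=true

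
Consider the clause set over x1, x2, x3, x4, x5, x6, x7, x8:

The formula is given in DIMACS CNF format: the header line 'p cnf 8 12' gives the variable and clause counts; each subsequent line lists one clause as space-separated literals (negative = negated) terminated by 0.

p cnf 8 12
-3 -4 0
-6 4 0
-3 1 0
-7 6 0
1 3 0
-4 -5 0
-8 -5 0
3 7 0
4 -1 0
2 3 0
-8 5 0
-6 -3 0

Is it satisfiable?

Suppose x3 = False.
The clause (x1) is unit, so x1 = True.
The clause (x7) is unit, so x7 = True.
The clause (x6) is unit, so x6 = True.
The clause (x4) is unit, so x4 = True.
The clause (¬x5) is unit, so x5 = False.
The clause (x2) is unit, so x2 = True.
The clause (¬x8) is unit, so x8 = False.
All clauses are satisfied.
A satisfying assignment: x1: True,  x2: True,  x3: False,  x4: True,  x5: False,  x6: True,  x7: True,  x8: False.

Yes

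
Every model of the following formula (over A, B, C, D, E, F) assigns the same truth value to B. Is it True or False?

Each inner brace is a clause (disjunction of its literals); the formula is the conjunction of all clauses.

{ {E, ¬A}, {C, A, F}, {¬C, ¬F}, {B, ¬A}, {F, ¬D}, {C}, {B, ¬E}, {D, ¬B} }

False

Suppose B = True.
The clause (C) is unit, so C = True.
The clause (¬F) is unit, so F = False.
The clause (¬D) is unit, so D = False.
Now (D) is unsatisfied and unit — conflict.
So every satisfying assignment has B = False.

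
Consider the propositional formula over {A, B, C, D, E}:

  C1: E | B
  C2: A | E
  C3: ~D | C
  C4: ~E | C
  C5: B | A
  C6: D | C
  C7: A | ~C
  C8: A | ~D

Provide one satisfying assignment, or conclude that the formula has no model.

A=1, B=1, C=1, D=1, E=0

Try E = 0.
The clause (B) is unit, so B = 1.
The clause (A) is unit, so A = 1.
Try D = 1.
The clause (C) is unit, so C = 1.
All clauses are satisfied.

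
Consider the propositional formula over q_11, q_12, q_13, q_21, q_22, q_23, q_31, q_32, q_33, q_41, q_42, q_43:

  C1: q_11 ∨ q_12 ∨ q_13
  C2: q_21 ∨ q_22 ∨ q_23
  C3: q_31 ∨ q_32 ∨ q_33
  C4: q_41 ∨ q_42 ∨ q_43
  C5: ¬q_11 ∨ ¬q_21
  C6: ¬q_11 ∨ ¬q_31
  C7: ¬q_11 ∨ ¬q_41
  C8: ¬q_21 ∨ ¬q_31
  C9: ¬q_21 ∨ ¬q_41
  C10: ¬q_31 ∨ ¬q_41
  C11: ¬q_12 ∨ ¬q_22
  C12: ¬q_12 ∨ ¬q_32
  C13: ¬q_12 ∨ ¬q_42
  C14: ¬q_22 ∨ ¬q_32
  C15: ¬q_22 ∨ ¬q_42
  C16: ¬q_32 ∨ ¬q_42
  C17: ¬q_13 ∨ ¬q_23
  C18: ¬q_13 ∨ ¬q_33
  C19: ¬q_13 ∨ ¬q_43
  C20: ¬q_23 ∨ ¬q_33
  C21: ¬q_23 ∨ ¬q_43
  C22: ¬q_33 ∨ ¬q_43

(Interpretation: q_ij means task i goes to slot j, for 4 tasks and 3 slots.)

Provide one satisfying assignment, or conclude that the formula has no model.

UNSATISFIABLE

Suppose q_11 = False.
Suppose q_12 = True.
Unit clause (¬q_22) forces q_22 = False.
Unit clause (¬q_32) forces q_32 = False.
Unit clause (¬q_42) forces q_42 = False.
Suppose q_21 = True.
Unit clause (¬q_31) forces q_31 = False.
Unit clause (q_33) forces q_33 = True.
Unit clause (¬q_41) forces q_41 = False.
Unit clause (q_43) forces q_43 = True.
But (¬q_43) is also a unit clause — contradiction.
That branch fails; take q_21 = False instead.
Unit clause (q_23) forces q_23 = True.
Unit clause (¬q_13) forces q_13 = False.
Unit clause (¬q_33) forces q_33 = False.
Unit clause (q_31) forces q_31 = True.
Unit clause (¬q_41) forces q_41 = False.
Unit clause (q_43) forces q_43 = True.
But (¬q_43) is also a unit clause — contradiction.
Either choice for q_21 ends in contradiction.
That branch fails; take q_12 = False instead.
Unit clause (q_13) forces q_13 = True.
Unit clause (¬q_23) forces q_23 = False.
Unit clause (¬q_33) forces q_33 = False.
Unit clause (¬q_43) forces q_43 = False.
Suppose q_21 = True.
Unit clause (¬q_31) forces q_31 = False.
Unit clause (q_32) forces q_32 = True.
Unit clause (¬q_41) forces q_41 = False.
Unit clause (q_42) forces q_42 = True.
But (¬q_42) is also a unit clause — contradiction.
That branch fails; take q_21 = False instead.
Unit clause (q_22) forces q_22 = True.
Unit clause (¬q_32) forces q_32 = False.
Unit clause (q_31) forces q_31 = True.
Unit clause (¬q_41) forces q_41 = False.
Unit clause (q_42) forces q_42 = True.
But (¬q_42) is also a unit clause — contradiction.
Either choice for q_21 ends in contradiction.
Either choice for q_12 ends in contradiction.
That branch fails; take q_11 = True instead.
Unit clause (¬q_21) forces q_21 = False.
Unit clause (¬q_31) forces q_31 = False.
Unit clause (¬q_41) forces q_41 = False.
Suppose q_22 = True.
Unit clause (¬q_12) forces q_12 = False.
Unit clause (¬q_32) forces q_32 = False.
Unit clause (q_33) forces q_33 = True.
Unit clause (¬q_42) forces q_42 = False.
Unit clause (q_43) forces q_43 = True.
But (¬q_43) is also a unit clause — contradiction.
That branch fails; take q_22 = False instead.
Unit clause (q_23) forces q_23 = True.
Unit clause (¬q_13) forces q_13 = False.
Unit clause (¬q_33) forces q_33 = False.
Unit clause (q_32) forces q_32 = True.
Unit clause (¬q_12) forces q_12 = False.
Unit clause (¬q_42) forces q_42 = False.
Unit clause (q_43) forces q_43 = True.
But (¬q_43) is also a unit clause — contradiction.
Either choice for q_22 ends in contradiction.
Either choice for q_11 ends in contradiction.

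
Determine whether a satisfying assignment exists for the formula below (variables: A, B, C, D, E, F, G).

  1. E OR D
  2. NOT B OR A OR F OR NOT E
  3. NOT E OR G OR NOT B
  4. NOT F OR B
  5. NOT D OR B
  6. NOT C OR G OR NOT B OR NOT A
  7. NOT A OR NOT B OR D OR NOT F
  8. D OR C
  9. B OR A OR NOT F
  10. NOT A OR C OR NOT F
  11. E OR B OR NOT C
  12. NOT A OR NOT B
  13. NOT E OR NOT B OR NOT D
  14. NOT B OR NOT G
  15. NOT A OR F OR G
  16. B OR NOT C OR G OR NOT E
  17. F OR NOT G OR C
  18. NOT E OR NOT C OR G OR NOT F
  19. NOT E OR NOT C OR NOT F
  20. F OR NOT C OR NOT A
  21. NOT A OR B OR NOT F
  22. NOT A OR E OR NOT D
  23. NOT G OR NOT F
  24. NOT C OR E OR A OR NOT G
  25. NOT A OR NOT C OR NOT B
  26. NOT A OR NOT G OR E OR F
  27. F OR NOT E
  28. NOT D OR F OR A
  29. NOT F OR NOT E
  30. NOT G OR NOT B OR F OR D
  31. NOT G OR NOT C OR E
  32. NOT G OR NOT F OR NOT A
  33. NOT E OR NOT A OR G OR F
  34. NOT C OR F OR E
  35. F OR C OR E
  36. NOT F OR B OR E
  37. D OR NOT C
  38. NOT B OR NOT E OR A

Yes

Suppose E = false.
From the singleton clause (D), D = true.
From the singleton clause (B), B = true.
From the singleton clause (NOT A), A = false.
From the singleton clause (NOT G), G = false.
From the singleton clause (F), F = true.
Every clause is now satisfied; C is unconstrained.
A satisfying assignment: A=false,  B=true,  C=true,  D=true,  E=false,  F=true,  G=false.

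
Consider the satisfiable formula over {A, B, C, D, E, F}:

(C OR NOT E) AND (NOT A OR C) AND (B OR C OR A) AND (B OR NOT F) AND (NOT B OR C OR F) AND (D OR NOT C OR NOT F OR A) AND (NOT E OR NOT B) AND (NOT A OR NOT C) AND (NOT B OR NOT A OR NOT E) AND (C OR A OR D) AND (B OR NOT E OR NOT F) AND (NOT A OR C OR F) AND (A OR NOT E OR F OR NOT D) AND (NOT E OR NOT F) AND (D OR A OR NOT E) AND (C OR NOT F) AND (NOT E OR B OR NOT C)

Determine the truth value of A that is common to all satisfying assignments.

Suppose A = true.
From the singleton clause (C), C = true.
That conflicts with the unit clause (NOT C).
So every satisfying assignment has A = False.

False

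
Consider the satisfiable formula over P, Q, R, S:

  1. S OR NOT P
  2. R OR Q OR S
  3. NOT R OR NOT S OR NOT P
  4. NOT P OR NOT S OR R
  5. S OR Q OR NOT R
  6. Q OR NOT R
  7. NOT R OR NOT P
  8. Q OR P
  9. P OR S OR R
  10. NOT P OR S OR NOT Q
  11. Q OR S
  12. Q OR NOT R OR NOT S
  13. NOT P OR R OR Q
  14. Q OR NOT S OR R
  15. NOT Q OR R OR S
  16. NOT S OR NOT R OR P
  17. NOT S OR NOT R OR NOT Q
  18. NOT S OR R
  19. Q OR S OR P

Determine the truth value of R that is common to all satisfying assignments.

Suppose R = false.
The clause (NOT S) is unit, so S = false.
The clause (NOT P) is unit, so P = false.
But (P) is also a unit clause — contradiction.
So every satisfying assignment has R = True.

True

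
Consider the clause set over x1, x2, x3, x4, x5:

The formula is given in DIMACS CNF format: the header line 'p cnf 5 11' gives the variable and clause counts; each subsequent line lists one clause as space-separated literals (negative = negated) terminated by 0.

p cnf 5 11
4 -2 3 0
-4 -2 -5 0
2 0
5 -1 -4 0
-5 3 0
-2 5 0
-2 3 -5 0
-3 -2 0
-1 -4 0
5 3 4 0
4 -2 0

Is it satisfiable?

Unsatisfiable

Unit clause (x2) forces x2 = True.
Unit clause (x5) forces x5 = True.
Unit clause (¬x4) forces x4 = False.
But (x4) is also a unit clause — contradiction.
No assignment satisfies every clause.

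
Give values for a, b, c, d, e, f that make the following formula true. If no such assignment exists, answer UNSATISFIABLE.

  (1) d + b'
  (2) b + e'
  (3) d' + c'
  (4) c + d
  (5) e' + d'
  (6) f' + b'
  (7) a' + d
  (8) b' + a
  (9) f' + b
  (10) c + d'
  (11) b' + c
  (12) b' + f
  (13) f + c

a=0, b=0, c=1, d=0, e=0, f=0

Suppose d = 0.
From the singleton clause (b'), b = 0.
From the singleton clause (e'), e = 0.
From the singleton clause (c), c = 1.
From the singleton clause (a'), a = 0.
From the singleton clause (f'), f = 0.
All clauses are satisfied.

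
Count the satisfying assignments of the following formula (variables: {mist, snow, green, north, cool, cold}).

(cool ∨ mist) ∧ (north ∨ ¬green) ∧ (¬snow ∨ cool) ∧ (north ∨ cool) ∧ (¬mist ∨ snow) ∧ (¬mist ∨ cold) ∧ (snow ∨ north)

There are 2^6 = 64 truth assignments over (mist, snow, green, north, cool, cold).
Split on cool. With cool = True, the clauses containing cool are satisfied and ¬cool drops from the rest; 13 of the 2^5 = 32 assignments to the other variables satisfy what remains.
With cool = False, by the same count on the reduced clause set, 0 assignments work.
(One model: mist=F, snow=F, green=F, north=T, cool=T, cold=F.)
Total: 13 + 0 = 13.

13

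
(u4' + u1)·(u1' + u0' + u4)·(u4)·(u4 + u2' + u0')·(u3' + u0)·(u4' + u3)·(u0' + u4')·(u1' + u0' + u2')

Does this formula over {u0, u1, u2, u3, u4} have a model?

No

From the singleton clause (u4), u4 = 1.
From the singleton clause (u1), u1 = 1.
From the singleton clause (u3), u3 = 1.
From the singleton clause (u0), u0 = 1.
Now (u0') is unsatisfied and unit — conflict.
No assignment satisfies every clause.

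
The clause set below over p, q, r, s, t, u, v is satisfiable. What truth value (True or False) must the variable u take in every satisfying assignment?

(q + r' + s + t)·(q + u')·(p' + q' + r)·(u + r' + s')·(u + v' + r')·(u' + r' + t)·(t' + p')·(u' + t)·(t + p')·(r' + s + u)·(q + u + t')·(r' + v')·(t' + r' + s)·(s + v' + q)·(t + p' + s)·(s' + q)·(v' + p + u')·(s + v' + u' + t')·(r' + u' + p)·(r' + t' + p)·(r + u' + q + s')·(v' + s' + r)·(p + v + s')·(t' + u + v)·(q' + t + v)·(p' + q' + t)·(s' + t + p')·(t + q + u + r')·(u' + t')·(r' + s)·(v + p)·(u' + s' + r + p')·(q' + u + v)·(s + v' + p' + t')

False

Suppose u = 1.
Unit clause (q) forces q = 1.
Unit clause (t) forces t = 1.
That conflicts with the unit clause (t').
So every satisfying assignment has u = False.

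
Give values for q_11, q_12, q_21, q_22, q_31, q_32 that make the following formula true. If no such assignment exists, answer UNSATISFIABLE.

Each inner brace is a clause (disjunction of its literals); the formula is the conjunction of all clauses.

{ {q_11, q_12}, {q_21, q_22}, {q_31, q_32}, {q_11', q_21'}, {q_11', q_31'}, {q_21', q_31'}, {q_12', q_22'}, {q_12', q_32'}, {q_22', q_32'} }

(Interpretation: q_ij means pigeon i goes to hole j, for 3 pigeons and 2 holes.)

UNSATISFIABLE

Try q_11 = 1.
From the singleton clause (q_21'), q_21 = 0.
From the singleton clause (q_22), q_22 = 1.
From the singleton clause (q_31'), q_31 = 0.
From the singleton clause (q_32), q_32 = 1.
But (q_32') is also a unit clause — contradiction.
Undo q_11 and try q_11 = 0.
From the singleton clause (q_12), q_12 = 1.
From the singleton clause (q_22'), q_22 = 0.
From the singleton clause (q_21), q_21 = 1.
From the singleton clause (q_31'), q_31 = 0.
From the singleton clause (q_32), q_32 = 1.
But (q_32') is also a unit clause — contradiction.
Neither q_11 = 1 nor q_11 = 0 works.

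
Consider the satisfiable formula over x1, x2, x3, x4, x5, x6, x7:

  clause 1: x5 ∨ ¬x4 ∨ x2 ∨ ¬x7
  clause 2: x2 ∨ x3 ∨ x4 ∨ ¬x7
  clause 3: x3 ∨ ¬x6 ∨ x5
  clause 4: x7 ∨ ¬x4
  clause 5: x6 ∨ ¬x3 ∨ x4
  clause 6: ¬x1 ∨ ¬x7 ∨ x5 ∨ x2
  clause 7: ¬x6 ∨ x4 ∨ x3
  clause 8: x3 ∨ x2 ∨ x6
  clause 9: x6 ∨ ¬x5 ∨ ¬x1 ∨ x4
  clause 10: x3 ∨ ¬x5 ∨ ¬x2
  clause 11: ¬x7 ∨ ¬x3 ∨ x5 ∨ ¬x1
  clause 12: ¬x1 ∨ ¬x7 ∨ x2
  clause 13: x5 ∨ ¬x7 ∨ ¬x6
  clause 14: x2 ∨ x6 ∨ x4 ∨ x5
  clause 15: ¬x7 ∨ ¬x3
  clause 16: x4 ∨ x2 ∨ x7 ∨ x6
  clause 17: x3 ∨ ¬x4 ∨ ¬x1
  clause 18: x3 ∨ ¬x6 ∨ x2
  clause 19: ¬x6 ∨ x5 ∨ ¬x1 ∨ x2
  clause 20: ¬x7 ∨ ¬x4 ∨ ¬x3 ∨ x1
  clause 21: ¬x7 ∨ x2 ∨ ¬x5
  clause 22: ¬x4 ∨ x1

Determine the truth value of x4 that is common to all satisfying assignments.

Suppose x4 = True.
(x7) alone gives x7 = True.
(¬x3) alone gives x3 = False.
(¬x1) alone gives x1 = False.
But (x1) is also a unit clause — contradiction.
So every satisfying assignment has x4 = False.

False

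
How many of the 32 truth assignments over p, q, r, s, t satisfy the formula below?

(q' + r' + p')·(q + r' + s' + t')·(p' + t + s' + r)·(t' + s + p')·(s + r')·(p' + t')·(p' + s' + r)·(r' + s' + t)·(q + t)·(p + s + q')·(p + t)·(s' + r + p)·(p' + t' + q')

3

There are 2^5 = 32 truth assignments over (p, q, r, s, t).
Split on s. With s = 1, the clauses containing s are satisfied and s' drops from the rest; 1 of the 2^4 = 16 assignments to the other variables satisfy what remains.
With s = 0, by the same count on the reduced clause set, 2 assignments work.
(One model: p=F, q=F, r=F, s=F, t=T.)
Total: 1 + 2 = 3.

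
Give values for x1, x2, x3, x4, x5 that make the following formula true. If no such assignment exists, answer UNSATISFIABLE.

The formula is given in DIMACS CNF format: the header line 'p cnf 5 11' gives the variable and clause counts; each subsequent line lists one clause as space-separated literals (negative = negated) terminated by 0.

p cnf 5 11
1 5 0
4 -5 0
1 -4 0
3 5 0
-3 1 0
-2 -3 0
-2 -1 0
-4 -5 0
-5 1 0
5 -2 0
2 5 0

UNSATISFIABLE

Try x1 = True.
(¬x2) alone gives x2 = False.
(x5) alone gives x5 = True.
(x4) alone gives x4 = True.
Now (¬x4) is unsatisfied and unit — conflict.
Backtrack on x1: now try x1 = False.
(x5) alone gives x5 = True.
Now (¬x5) is unsatisfied and unit — conflict.
Both values of x1 lead to a conflict.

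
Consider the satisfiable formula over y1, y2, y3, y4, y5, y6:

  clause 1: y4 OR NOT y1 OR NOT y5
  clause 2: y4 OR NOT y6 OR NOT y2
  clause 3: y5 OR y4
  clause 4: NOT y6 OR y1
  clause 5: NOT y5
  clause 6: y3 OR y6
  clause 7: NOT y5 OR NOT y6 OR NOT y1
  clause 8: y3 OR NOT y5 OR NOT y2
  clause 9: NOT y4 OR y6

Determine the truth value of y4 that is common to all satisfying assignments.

Suppose y4 = false.
The clause (y5) is unit, so y5 = true.
Now (NOT y5) is unsatisfied and unit — conflict.
So every satisfying assignment has y4 = True.

True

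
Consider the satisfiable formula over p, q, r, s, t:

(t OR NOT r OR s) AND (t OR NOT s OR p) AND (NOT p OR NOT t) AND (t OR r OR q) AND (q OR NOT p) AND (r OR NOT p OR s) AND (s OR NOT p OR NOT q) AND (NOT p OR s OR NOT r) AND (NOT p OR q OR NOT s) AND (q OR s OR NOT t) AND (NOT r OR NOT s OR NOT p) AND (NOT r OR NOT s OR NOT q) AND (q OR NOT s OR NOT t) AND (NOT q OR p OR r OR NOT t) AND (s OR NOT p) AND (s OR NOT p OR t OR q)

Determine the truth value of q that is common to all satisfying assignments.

Suppose q = false.
From the singleton clause (NOT p), p = false.
Branch on t: set t = true.
From the singleton clause (s), s = true.
That conflicts with the unit clause (NOT s).
Undo t and try t = false.
From the singleton clause (NOT s), s = false.
From the singleton clause (NOT r), r = false.
That conflicts with the unit clause (r).
Neither t = true nor t = false works.
So every satisfying assignment has q = True.

True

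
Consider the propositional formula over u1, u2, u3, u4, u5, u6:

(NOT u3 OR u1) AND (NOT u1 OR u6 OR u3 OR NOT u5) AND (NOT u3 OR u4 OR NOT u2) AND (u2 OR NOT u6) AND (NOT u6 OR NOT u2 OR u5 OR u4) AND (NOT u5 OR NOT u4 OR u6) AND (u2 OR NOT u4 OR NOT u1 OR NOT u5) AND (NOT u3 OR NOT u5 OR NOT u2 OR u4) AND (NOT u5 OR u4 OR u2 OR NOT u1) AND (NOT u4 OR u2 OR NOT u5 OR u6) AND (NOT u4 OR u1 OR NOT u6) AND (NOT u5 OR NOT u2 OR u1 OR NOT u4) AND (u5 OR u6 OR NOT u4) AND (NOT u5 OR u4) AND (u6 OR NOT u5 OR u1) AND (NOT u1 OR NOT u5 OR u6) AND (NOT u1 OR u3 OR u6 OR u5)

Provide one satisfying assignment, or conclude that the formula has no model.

Case u3 = false:
Case u2 = true:
Case u5 = false:
Case u6 = true:
The clause (u4) is unit, so u4 = true.
The clause (u1) is unit, so u1 = true.
Every clause now holds.

u1 ↦ true,  u2 ↦ true,  u3 ↦ false,  u4 ↦ true,  u5 ↦ false,  u6 ↦ true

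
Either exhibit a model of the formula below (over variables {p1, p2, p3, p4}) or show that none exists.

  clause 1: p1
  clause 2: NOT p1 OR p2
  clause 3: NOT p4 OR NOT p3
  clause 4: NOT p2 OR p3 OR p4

p1=true,  p2=true,  p3=false,  p4=true

From the singleton clause (p1), p1 = true.
From the singleton clause (p2), p2 = true.
Branch on p4: set p4 = true.
From the singleton clause (NOT p3), p3 = false.
All clauses are satisfied.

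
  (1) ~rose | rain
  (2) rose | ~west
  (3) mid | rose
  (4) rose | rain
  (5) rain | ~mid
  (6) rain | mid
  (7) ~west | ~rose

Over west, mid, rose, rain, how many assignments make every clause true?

There are 2^4 = 16 truth assignments over (west, mid, rose, rain).
Check each against the 7 clauses (columns in the order west, mid, rose, rain):
  F F F F  ✗ fails (mid | rose)
  F F F T  ✗ fails (mid | rose)
  F F T F  ✗ fails (~rose | rain)
  F F T T  ✓ satisfies all
  F T F F  ✗ fails (rose | rain)
  F T F T  ✓ satisfies all
  F T T F  ✗ fails (~rose | rain)
  F T T T  ✓ satisfies all
  T F F F  ✗ fails (rose | ~west)
  T F F T  ✗ fails (rose | ~west)
  T F T F  ✗ fails (~rose | rain)
  T F T T  ✗ fails (~west | ~rose)
  T T F F  ✗ fails (rose | ~west)
  T T F T  ✗ fails (rose | ~west)
  T T T F  ✗ fails (~rose | rain)
  T T T T  ✗ fails (~west | ~rose)
3 of the 16 rows are models.

3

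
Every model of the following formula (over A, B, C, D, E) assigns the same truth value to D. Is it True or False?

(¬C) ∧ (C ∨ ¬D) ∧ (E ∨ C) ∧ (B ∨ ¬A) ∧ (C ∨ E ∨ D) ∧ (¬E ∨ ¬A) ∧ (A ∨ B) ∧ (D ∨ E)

Suppose D = True.
From the singleton clause (¬C), C = False.
That conflicts with the unit clause (C).
So every satisfying assignment has D = False.

False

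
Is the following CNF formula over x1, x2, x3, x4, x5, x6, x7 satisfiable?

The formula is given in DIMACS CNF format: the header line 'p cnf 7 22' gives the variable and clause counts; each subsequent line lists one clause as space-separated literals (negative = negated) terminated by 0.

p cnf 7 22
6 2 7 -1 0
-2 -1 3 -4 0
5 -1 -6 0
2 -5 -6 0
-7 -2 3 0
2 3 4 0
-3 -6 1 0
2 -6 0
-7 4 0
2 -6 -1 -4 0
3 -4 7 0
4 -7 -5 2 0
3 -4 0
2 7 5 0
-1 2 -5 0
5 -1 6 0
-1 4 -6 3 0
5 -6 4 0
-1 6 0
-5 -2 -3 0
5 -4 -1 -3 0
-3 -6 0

Yes, satisfiable

Case x2 = True:
Case x7 = False:
Case x3 = False:
Unit clause (¬x4) forces x4 = False.
Case x1 = False:
Case x5 = True:
All clauses hold; x6 can take either value.
A satisfying assignment: x1: False, x2: True, x3: False, x4: False, x5: True, x6: True, x7: False.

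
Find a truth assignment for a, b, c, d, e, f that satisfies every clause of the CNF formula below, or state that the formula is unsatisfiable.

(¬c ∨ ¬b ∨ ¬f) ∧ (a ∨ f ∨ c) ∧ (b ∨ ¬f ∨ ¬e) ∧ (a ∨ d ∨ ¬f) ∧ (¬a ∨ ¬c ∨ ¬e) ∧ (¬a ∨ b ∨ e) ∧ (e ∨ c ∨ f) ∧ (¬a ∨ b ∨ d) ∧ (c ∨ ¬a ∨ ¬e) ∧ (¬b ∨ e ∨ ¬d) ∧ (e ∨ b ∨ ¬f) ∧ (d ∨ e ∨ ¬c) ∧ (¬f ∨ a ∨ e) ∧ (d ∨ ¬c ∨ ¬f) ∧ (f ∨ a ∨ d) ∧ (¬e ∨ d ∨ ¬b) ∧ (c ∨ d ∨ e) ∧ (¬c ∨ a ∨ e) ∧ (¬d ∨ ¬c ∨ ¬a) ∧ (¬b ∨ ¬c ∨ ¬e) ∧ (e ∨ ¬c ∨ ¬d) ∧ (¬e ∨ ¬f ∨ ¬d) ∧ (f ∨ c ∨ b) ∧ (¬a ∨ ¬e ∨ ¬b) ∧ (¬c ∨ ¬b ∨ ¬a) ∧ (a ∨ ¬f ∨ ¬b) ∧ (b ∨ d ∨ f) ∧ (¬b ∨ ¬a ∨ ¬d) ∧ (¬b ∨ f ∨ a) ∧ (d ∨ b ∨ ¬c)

Case c = True:
Case b = False:
(d) alone gives d = True.
(¬a) alone gives a = False.
(e) alone gives e = True.
(¬f) alone gives f = False.
Every clause now holds.

a: False, b: False, c: True, d: True, e: True, f: False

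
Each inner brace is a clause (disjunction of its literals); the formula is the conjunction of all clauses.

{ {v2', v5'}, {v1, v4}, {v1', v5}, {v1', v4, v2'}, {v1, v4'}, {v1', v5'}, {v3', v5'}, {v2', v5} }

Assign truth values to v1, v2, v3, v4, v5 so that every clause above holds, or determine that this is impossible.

Case v2 = 0:
Case v1 = 1:
(v5) alone gives v5 = 1.
Now (v5') is unsatisfied and unit — conflict.
Undo v1 and try v1 = 0.
(v4) alone gives v4 = 1.
Now (v4') is unsatisfied and unit — conflict.
Either choice for v1 ends in contradiction.
Undo v2 and try v2 = 1.
(v5') alone gives v5 = 0.
Now (v5) is unsatisfied and unit — conflict.
Either choice for v2 ends in contradiction.

UNSATISFIABLE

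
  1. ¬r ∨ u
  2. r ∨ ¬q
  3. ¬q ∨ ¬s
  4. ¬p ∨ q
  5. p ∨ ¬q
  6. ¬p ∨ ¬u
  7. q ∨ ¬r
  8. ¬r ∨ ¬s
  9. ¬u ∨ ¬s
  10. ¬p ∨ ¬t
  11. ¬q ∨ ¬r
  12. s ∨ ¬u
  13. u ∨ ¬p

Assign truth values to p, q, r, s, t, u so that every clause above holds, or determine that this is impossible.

Try r = False.
Unit clause (¬q) forces q = False.
Unit clause (¬p) forces p = False.
Try u = False.
Every clause is now satisfied; s, t are unconstrained.

p=False, q=False, r=False, s=True, t=False, u=False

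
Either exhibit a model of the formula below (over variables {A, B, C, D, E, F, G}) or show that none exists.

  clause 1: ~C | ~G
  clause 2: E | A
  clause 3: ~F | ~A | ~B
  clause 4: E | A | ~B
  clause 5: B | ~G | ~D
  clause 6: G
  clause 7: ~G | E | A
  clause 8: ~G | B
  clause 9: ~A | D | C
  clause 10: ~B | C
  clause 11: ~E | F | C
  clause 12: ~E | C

(G) alone gives G = 1.
(~C) alone gives C = 0.
(B) alone gives B = 1.
That conflicts with the unit clause (~B).

UNSATISFIABLE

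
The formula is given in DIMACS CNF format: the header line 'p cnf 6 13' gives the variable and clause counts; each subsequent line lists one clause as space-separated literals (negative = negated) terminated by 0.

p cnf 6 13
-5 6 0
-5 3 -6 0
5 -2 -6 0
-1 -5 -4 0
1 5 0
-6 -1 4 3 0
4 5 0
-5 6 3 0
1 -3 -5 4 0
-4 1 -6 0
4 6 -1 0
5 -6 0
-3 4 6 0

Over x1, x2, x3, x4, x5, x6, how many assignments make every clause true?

There are 2^6 = 64 truth assignments over (x1, x2, x3, x4, x5, x6).
Split on x4. With x4 = True, the clauses containing x4 are satisfied and ¬x4 drops from the rest; 4 of the 2^5 = 32 assignments to the other variables satisfy what remains.
With x4 = False, by the same count on the reduced clause set, 2 assignments work.
(One model: x1=T, x2=F, x3=F, x4=T, x5=F, x6=F.)
Total: 4 + 2 = 6.

6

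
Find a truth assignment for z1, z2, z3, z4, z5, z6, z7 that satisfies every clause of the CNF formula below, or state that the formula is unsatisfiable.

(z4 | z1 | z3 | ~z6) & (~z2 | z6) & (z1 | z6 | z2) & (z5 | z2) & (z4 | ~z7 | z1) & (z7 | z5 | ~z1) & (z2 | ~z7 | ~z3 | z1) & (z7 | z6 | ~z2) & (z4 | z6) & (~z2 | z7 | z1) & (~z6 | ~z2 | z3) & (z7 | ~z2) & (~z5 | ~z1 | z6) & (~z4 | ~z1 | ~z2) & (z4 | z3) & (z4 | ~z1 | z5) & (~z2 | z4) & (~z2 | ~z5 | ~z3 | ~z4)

Try z2 = 0.
(z5) alone gives z5 = 1.
Try z1 = 0.
(z6) alone gives z6 = 1.
Try z4 = 0.
(z3) alone gives z3 = 1.
(~z7) alone gives z7 = 0.
All clauses are satisfied.

z1: 0, z2: 0, z3: 1, z4: 0, z5: 1, z6: 1, z7: 0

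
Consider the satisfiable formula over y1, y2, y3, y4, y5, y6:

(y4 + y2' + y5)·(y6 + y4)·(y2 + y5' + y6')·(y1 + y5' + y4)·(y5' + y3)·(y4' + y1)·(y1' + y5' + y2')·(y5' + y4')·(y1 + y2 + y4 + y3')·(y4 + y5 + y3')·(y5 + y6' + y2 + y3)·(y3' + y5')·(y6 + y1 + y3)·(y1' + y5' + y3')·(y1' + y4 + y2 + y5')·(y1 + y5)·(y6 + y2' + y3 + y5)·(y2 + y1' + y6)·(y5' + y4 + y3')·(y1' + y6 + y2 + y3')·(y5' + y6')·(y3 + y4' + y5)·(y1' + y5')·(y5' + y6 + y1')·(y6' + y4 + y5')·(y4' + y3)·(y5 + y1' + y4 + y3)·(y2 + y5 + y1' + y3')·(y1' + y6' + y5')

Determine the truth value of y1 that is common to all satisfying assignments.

True

Suppose y1 = 0.
The clause (y4') is unit, so y4 = 0.
The clause (y6) is unit, so y6 = 1.
The clause (y5') is unit, so y5 = 0.
But (y5) is also a unit clause — contradiction.
So every satisfying assignment has y1 = True.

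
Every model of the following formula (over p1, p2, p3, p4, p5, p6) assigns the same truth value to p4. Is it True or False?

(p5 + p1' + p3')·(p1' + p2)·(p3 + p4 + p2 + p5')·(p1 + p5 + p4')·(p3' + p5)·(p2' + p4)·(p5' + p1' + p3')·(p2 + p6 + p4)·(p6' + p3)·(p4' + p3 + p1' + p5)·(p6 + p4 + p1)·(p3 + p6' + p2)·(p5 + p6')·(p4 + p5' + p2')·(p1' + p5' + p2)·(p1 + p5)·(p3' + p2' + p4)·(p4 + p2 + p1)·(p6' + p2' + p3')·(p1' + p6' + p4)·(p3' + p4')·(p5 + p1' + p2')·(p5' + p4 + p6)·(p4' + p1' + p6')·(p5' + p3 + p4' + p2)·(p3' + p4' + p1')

True

Suppose p4 = 0.
The clause (p2') is unit, so p2 = 0.
The clause (p1') is unit, so p1 = 0.
Now (p1) is unsatisfied and unit — conflict.
So every satisfying assignment has p4 = True.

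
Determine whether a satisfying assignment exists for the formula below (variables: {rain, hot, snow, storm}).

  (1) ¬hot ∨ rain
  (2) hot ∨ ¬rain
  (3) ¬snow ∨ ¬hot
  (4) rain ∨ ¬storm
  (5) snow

Yes

The clause (snow) is unit, so snow = True.
The clause (¬hot) is unit, so hot = False.
The clause (¬rain) is unit, so rain = False.
The clause (¬storm) is unit, so storm = False.
This assignment satisfies each clause.
A satisfying assignment: rain ↦ False, hot ↦ False, snow ↦ True, storm ↦ False.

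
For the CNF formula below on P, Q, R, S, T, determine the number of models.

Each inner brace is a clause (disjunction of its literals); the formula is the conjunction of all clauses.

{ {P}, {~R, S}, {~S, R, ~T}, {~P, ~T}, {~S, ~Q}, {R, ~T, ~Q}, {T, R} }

1

There are 2^5 = 32 truth assignments over (P, Q, R, S, T).
Split on T. With T = 1, the clauses containing T are satisfied and ~T drops from the rest; 0 of the 2^4 = 16 assignments to the other variables satisfy what remains.
With T = 0, by the same count on the reduced clause set, 1 assignment works.
Total: 0 + 1 = 1.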